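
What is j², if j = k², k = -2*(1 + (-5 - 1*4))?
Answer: 65536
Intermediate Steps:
k = 16 (k = -2*(1 + (-5 - 4)) = -2*(1 - 9) = -2*(-8) = 16)
j = 256 (j = 16² = 256)
j² = 256² = 65536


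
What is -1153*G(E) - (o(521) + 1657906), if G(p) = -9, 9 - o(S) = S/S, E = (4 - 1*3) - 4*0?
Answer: -1647537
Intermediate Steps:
E = 1 (E = (4 - 3) + 0 = 1 + 0 = 1)
o(S) = 8 (o(S) = 9 - S/S = 9 - 1*1 = 9 - 1 = 8)
-1153*G(E) - (o(521) + 1657906) = -1153*(-9) - (8 + 1657906) = 10377 - 1*1657914 = 10377 - 1657914 = -1647537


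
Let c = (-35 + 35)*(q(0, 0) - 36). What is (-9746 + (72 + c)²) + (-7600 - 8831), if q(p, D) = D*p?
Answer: -20993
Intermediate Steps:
c = 0 (c = (-35 + 35)*(0*0 - 36) = 0*(0 - 36) = 0*(-36) = 0)
(-9746 + (72 + c)²) + (-7600 - 8831) = (-9746 + (72 + 0)²) + (-7600 - 8831) = (-9746 + 72²) - 16431 = (-9746 + 5184) - 16431 = -4562 - 16431 = -20993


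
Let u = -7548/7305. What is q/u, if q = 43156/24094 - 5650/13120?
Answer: -52361706735/39767050624 ≈ -1.3167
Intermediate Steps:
u = -2516/2435 (u = -7548*1/7305 = -2516/2435 ≈ -1.0333)
q = 21503781/15805664 (q = 43156*(1/24094) - 5650*1/13120 = 21578/12047 - 565/1312 = 21503781/15805664 ≈ 1.3605)
q/u = 21503781/(15805664*(-2516/2435)) = (21503781/15805664)*(-2435/2516) = -52361706735/39767050624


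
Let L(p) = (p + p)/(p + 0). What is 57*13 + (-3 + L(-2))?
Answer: 740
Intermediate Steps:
L(p) = 2 (L(p) = (2*p)/p = 2)
57*13 + (-3 + L(-2)) = 57*13 + (-3 + 2) = 741 - 1 = 740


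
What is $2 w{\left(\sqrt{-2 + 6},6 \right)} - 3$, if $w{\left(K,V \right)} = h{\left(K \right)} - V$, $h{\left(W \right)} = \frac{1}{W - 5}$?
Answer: $- \frac{47}{3} \approx -15.667$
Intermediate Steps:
$h{\left(W \right)} = \frac{1}{-5 + W}$
$w{\left(K,V \right)} = \frac{1}{-5 + K} - V$
$2 w{\left(\sqrt{-2 + 6},6 \right)} - 3 = 2 \frac{1 - 6 \left(-5 + \sqrt{-2 + 6}\right)}{-5 + \sqrt{-2 + 6}} - 3 = 2 \frac{1 - 6 \left(-5 + \sqrt{4}\right)}{-5 + \sqrt{4}} - 3 = 2 \frac{1 - 6 \left(-5 + 2\right)}{-5 + 2} - 3 = 2 \frac{1 - 6 \left(-3\right)}{-3} - 3 = 2 \left(- \frac{1 + 18}{3}\right) - 3 = 2 \left(\left(- \frac{1}{3}\right) 19\right) - 3 = 2 \left(- \frac{19}{3}\right) - 3 = - \frac{38}{3} - 3 = - \frac{47}{3}$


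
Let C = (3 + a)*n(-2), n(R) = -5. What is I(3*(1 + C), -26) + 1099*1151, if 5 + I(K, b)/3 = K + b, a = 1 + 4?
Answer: 1264505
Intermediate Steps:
a = 5
C = -40 (C = (3 + 5)*(-5) = 8*(-5) = -40)
I(K, b) = -15 + 3*K + 3*b (I(K, b) = -15 + 3*(K + b) = -15 + (3*K + 3*b) = -15 + 3*K + 3*b)
I(3*(1 + C), -26) + 1099*1151 = (-15 + 3*(3*(1 - 40)) + 3*(-26)) + 1099*1151 = (-15 + 3*(3*(-39)) - 78) + 1264949 = (-15 + 3*(-117) - 78) + 1264949 = (-15 - 351 - 78) + 1264949 = -444 + 1264949 = 1264505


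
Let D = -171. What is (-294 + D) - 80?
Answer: -545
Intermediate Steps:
(-294 + D) - 80 = (-294 - 171) - 80 = -465 - 80 = -545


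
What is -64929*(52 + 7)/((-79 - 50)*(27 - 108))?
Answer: -1276937/3483 ≈ -366.62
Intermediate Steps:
-64929*(52 + 7)/((-79 - 50)*(27 - 108)) = -64929/((-(-10449)/59)) = -64929/((-81*(-129/59))) = -64929/10449/59 = -64929*59/10449 = -1276937/3483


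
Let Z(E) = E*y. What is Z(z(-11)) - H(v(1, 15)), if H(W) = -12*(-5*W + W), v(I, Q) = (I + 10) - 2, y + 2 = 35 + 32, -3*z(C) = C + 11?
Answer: -432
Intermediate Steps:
z(C) = -11/3 - C/3 (z(C) = -(C + 11)/3 = -(11 + C)/3 = -11/3 - C/3)
y = 65 (y = -2 + (35 + 32) = -2 + 67 = 65)
v(I, Q) = 8 + I (v(I, Q) = (10 + I) - 2 = 8 + I)
H(W) = 48*W (H(W) = -(-48)*W = 48*W)
Z(E) = 65*E (Z(E) = E*65 = 65*E)
Z(z(-11)) - H(v(1, 15)) = 65*(-11/3 - 1/3*(-11)) - 48*(8 + 1) = 65*(-11/3 + 11/3) - 48*9 = 65*0 - 1*432 = 0 - 432 = -432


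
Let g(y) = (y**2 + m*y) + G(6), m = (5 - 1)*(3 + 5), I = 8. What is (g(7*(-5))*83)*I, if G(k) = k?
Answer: 73704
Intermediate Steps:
m = 32 (m = 4*8 = 32)
g(y) = 6 + y**2 + 32*y (g(y) = (y**2 + 32*y) + 6 = 6 + y**2 + 32*y)
(g(7*(-5))*83)*I = ((6 + (7*(-5))**2 + 32*(7*(-5)))*83)*8 = ((6 + (-35)**2 + 32*(-35))*83)*8 = ((6 + 1225 - 1120)*83)*8 = (111*83)*8 = 9213*8 = 73704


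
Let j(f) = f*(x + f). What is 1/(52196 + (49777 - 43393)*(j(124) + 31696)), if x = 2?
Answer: 1/302143076 ≈ 3.3097e-9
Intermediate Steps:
j(f) = f*(2 + f)
1/(52196 + (49777 - 43393)*(j(124) + 31696)) = 1/(52196 + (49777 - 43393)*(124*(2 + 124) + 31696)) = 1/(52196 + 6384*(124*126 + 31696)) = 1/(52196 + 6384*(15624 + 31696)) = 1/(52196 + 6384*47320) = 1/(52196 + 302090880) = 1/302143076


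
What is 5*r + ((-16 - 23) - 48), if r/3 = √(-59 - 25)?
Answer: -87 + 30*I*√21 ≈ -87.0 + 137.48*I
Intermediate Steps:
r = 6*I*√21 (r = 3*√(-59 - 25) = 3*√(-84) = 3*(2*I*√21) = 6*I*√21 ≈ 27.495*I)
5*r + ((-16 - 23) - 48) = 5*(6*I*√21) + ((-16 - 23) - 48) = 30*I*√21 + (-39 - 48) = 30*I*√21 - 87 = -87 + 30*I*√21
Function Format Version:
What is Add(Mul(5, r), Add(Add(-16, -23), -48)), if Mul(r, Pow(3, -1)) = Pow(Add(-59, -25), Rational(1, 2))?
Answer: Add(-87, Mul(30, I, Pow(21, Rational(1, 2)))) ≈ Add(-87.000, Mul(137.48, I))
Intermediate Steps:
r = Mul(6, I, Pow(21, Rational(1, 2))) (r = Mul(3, Pow(Add(-59, -25), Rational(1, 2))) = Mul(3, Pow(-84, Rational(1, 2))) = Mul(3, Mul(2, I, Pow(21, Rational(1, 2)))) = Mul(6, I, Pow(21, Rational(1, 2))) ≈ Mul(27.495, I))
Add(Mul(5, r), Add(Add(-16, -23), -48)) = Add(Mul(5, Mul(6, I, Pow(21, Rational(1, 2)))), Add(Add(-16, -23), -48)) = Add(Mul(30, I, Pow(21, Rational(1, 2))), Add(-39, -48)) = Add(Mul(30, I, Pow(21, Rational(1, 2))), -87) = Add(-87, Mul(30, I, Pow(21, Rational(1, 2))))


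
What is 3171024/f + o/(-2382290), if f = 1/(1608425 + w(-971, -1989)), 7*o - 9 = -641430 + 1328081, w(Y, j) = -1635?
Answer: 8496720198784986214/1667603 ≈ 5.0952e+12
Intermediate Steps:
o = 686660/7 (o = 9/7 + (-641430 + 1328081)/7 = 9/7 + (⅐)*686651 = 9/7 + 98093 = 686660/7 ≈ 98094.)
f = 1/1606790 (f = 1/(1608425 - 1635) = 1/1606790 ≈ 6.2236e-7)
3171024/f + o/(-2382290) = 3171024/(1/1606790) + (686660/7)/(-2382290) = 3171024*1606790 + (686660/7)*(-1/2382290) = 5095169652960 - 68666/1667603 = 8496720198784986214/1667603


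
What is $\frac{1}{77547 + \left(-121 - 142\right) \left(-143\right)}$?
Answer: $\frac{1}{115156} \approx 8.6839 \cdot 10^{-6}$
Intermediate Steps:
$\frac{1}{77547 + \left(-121 - 142\right) \left(-143\right)} = \frac{1}{77547 - -37609} = \frac{1}{77547 + 37609} = \frac{1}{115156}$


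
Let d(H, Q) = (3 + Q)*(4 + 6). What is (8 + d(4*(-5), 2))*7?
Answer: 406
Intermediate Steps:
d(H, Q) = 30 + 10*Q (d(H, Q) = (3 + Q)*10 = 30 + 10*Q)
(8 + d(4*(-5), 2))*7 = (8 + (30 + 10*2))*7 = (8 + (30 + 20))*7 = (8 + 50)*7 = 58*7 = 406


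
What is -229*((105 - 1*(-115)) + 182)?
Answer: -92058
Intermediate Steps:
-229*((105 - 1*(-115)) + 182) = -229*((105 + 115) + 182) = -229*(220 + 182) = -229*402 = -92058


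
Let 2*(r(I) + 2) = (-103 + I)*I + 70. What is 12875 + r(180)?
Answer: 19838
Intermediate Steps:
r(I) = 33 + I*(-103 + I)/2 (r(I) = -2 + ((-103 + I)*I + 70)/2 = -2 + (I*(-103 + I) + 70)/2 = -2 + (70 + I*(-103 + I))/2 = -2 + (35 + I*(-103 + I)/2) = 33 + I*(-103 + I)/2)
12875 + r(180) = 12875 + (33 + (1/2)*180**2 - 103/2*180) = 12875 + (33 + (1/2)*32400 - 9270) = 12875 + (33 + 16200 - 9270) = 12875 + 6963 = 19838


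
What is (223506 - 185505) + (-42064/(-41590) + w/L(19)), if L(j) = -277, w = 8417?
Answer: 218724724564/5760215 ≈ 37972.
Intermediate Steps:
(223506 - 185505) + (-42064/(-41590) + w/L(19)) = (223506 - 185505) + (-42064/(-41590) + 8417/(-277)) = 38001 + (-42064*(-1/41590) + 8417*(-1/277)) = 38001 + (21032/20795 - 8417/277) = 38001 - 169205651/5760215 = 218724724564/5760215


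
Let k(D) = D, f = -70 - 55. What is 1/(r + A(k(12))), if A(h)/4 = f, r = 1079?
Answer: 1/579 ≈ 0.0017271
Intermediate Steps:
f = -125
A(h) = -500 (A(h) = 4*(-125) = -500)
1/(r + A(k(12))) = 1/(1079 - 500) = 1/579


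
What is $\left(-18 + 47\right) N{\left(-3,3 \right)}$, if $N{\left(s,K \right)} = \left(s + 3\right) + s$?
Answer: $-87$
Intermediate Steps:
$N{\left(s,K \right)} = 3 + 2 s$ ($N{\left(s,K \right)} = \left(3 + s\right) + s = 3 + 2 s$)
$\left(-18 + 47\right) N{\left(-3,3 \right)} = \left(-18 + 47\right) \left(3 + 2 \left(-3\right)\right) = 29 \left(3 - 6\right) = 29 \left(-3\right) = -87$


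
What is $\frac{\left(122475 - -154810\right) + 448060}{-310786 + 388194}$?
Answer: $\frac{725345}{77408} \approx 9.3704$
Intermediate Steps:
$\frac{\left(122475 - -154810\right) + 448060}{-310786 + 388194} = \frac{\left(122475 + 154810\right) + 448060}{77408} = \left(277285 + 448060\right) \frac{1}{77408} = 725345 \cdot \frac{1}{77408} = \frac{725345}{77408}$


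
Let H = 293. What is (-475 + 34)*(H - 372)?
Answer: 34839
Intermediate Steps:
(-475 + 34)*(H - 372) = (-475 + 34)*(293 - 372) = -441*(-79) = 34839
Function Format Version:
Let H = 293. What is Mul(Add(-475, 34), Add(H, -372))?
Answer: 34839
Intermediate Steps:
Mul(Add(-475, 34), Add(H, -372)) = Mul(Add(-475, 34), Add(293, -372)) = Mul(-441, -79) = 34839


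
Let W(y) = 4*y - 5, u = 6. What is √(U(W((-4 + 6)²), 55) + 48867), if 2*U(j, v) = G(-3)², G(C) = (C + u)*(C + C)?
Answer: √49029 ≈ 221.42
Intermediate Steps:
G(C) = 2*C*(6 + C) (G(C) = (C + 6)*(C + C) = (6 + C)*(2*C) = 2*C*(6 + C))
W(y) = -5 + 4*y
U(j, v) = 162 (U(j, v) = (2*(-3)*(6 - 3))²/2 = (2*(-3)*3)²/2 = (½)*(-18)² = (½)*324 = 162)
√(U(W((-4 + 6)²), 55) + 48867) = √(162 + 48867) = √49029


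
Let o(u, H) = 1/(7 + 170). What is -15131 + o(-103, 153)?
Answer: -2678186/177 ≈ -15131.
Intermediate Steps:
o(u, H) = 1/177
-15131 + o(-103, 153) = -15131 + 1/177 = -2678186/177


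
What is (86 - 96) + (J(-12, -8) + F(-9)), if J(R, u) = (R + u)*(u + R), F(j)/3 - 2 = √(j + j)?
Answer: 396 + 9*I*√2 ≈ 396.0 + 12.728*I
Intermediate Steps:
F(j) = 6 + 3*√2*√j (F(j) = 6 + 3*√(j + j) = 6 + 3*√(2*j) = 6 + 3*(√2*√j) = 6 + 3*√2*√j)
J(R, u) = (R + u)² (J(R, u) = (R + u)*(R + u) = (R + u)²)
(86 - 96) + (J(-12, -8) + F(-9)) = (86 - 96) + ((-12 - 8)² + (6 + 3*√2*√(-9))) = -10 + ((-20)² + (6 + 3*√2*(3*I))) = -10 + (400 + (6 + 9*I*√2)) = -10 + (406 + 9*I*√2) = 396 + 9*I*√2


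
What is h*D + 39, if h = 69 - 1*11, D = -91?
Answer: -5239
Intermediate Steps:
h = 58 (h = 69 - 11 = 58)
h*D + 39 = 58*(-91) + 39 = -5278 + 39 = -5239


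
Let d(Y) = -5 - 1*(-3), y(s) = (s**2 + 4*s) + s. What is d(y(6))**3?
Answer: -8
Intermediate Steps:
y(s) = s**2 + 5*s
d(Y) = -2 (d(Y) = -5 + 3 = -2)
d(y(6))**3 = (-2)**3 = -8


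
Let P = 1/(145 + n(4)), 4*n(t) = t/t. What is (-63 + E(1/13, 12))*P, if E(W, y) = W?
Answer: -3272/7553 ≈ -0.43321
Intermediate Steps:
n(t) = 1/4 (n(t) = (t/t)/4 = (1/4)*1 = 1/4)
P = 4/581 (P = 1/(145 + 1/4) = 1/(581/4) = 4/581 ≈ 0.0068847)
(-63 + E(1/13, 12))*P = (-63 + 1/13)*(4/581) = -818/13*4/581 = -3272/7553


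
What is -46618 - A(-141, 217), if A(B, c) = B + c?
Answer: -46694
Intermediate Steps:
-46618 - A(-141, 217) = -46618 - (-141 + 217) = -46618 - 1*76 = -46618 - 76 = -46694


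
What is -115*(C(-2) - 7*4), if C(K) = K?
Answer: 3450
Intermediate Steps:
-115*(C(-2) - 7*4) = -115*(-2 - 7*4) = -115*(-2 - 28) = -115*(-30) = 3450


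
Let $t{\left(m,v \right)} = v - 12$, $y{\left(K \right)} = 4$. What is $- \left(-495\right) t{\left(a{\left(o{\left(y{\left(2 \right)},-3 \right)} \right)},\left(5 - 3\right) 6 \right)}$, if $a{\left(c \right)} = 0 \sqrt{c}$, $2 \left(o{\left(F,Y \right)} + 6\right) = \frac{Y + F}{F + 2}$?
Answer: $0$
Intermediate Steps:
$o{\left(F,Y \right)} = -6 + \frac{F + Y}{2 \left(2 + F\right)}$ ($o{\left(F,Y \right)} = -6 + \frac{\left(Y + F\right) \frac{1}{F + 2}}{2} = -6 + \frac{\left(F + Y\right) \frac{1}{2 + F}}{2} = -6 + \frac{\frac{1}{2 + F} \left(F + Y\right)}{2} = -6 + \frac{F + Y}{2 \left(2 + F\right)}$)
$a{\left(c \right)} = 0$
$t{\left(m,v \right)} = -12 + v$
$- \left(-495\right) t{\left(a{\left(o{\left(y{\left(2 \right)},-3 \right)} \right)},\left(5 - 3\right) 6 \right)} = - \left(-495\right) \left(-12 + \left(5 - 3\right) 6\right) = - \left(-495\right) \left(-12 + 2 \cdot 6\right) = - \left(-495\right) \left(-12 + 12\right) = - \left(-495\right) 0 = \left(-1\right) 0 = 0$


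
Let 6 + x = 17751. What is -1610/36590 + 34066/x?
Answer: 121790549/64928955 ≈ 1.8758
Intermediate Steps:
x = 17745 (x = -6 + 17751 = 17745)
-1610/36590 + 34066/x = -1610/36590 + 34066/17745 = -1610*1/36590 + 34066*(1/17745) = -161/3659 + 34066/17745 = 121790549/64928955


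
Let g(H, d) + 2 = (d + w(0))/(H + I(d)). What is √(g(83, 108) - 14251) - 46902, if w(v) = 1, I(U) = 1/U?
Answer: -46902 + 7*I*√23376031305/8965 ≈ -46902.0 + 119.38*I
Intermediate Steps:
g(H, d) = -2 + (1 + d)/(H + 1/d) (g(H, d) = -2 + (d + 1)/(H + 1/d) = -2 + (1 + d)/(H + 1/d))
√(g(83, 108) - 14251) - 46902 = √((-2 - 1*108*(-1 - 1*108 + 2*83))/(1 + 83*108) - 14251) - 46902 = √((-2 - 1*108*(-1 - 108 + 166))/(1 + 8964) - 14251) - 46902 = √((-2 - 1*108*57)/8965 - 14251) - 46902 = √((-2 - 6156)/8965 - 14251) - 46902 = √((1/8965)*(-6158) - 14251) - 46902 = √(-6158/8965 - 14251) - 46902 = √(-127766373/8965) - 46902 = 7*I*√23376031305/8965 - 46902 = -46902 + 7*I*√23376031305/8965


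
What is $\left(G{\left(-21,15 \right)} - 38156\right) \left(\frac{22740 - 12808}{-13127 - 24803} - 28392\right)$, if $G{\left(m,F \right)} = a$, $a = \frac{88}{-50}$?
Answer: $\frac{513659966966224}{474125} \approx 1.0834 \cdot 10^{9}$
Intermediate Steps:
$a = - \frac{44}{25}$ ($a = 88 \left(- \frac{1}{50}\right) = - \frac{44}{25} \approx -1.76$)
$G{\left(m,F \right)} = - \frac{44}{25}$
$\left(G{\left(-21,15 \right)} - 38156\right) \left(\frac{22740 - 12808}{-13127 - 24803} - 28392\right) = \left(- \frac{44}{25} - 38156\right) \left(\frac{22740 - 12808}{-13127 - 24803} - 28392\right) = - \frac{953944 \left(\frac{9932}{-37930} - 28392\right)}{25} = - \frac{953944 \left(9932 \left(- \frac{1}{37930}\right) - 28392\right)}{25} = - \frac{953944 \left(- \frac{4966}{18965} - 28392\right)}{25} = \left(- \frac{953944}{25}\right) \left(- \frac{538459246}{18965}\right) = \frac{513659966966224}{474125}$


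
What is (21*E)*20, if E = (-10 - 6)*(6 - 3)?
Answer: -20160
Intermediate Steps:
E = -48 (E = -16*3 = -48)
(21*E)*20 = (21*(-48))*20 = -1008*20 = -20160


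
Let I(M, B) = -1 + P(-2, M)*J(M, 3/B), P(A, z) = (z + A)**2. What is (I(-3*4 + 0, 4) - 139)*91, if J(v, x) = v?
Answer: -226772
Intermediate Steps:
P(A, z) = (A + z)**2
I(M, B) = -1 + M*(-2 + M)**2 (I(M, B) = -1 + (-2 + M)**2*M = -1 + M*(-2 + M)**2)
(I(-3*4 + 0, 4) - 139)*91 = ((-1 + (-3*4 + 0)*(-2 + (-3*4 + 0))**2) - 139)*91 = ((-1 + (-12 + 0)*(-2 + (-12 + 0))**2) - 139)*91 = ((-1 - 12*(-2 - 12)**2) - 139)*91 = ((-1 - 12*(-14)**2) - 139)*91 = ((-1 - 12*196) - 139)*91 = ((-1 - 2352) - 139)*91 = (-2353 - 139)*91 = -2492*91 = -226772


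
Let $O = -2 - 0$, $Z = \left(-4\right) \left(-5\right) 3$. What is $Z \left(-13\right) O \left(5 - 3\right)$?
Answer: $3120$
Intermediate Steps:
$Z = 60$ ($Z = 20 \cdot 3 = 60$)
$O = -2$ ($O = -2 + 0 = -2$)
$Z \left(-13\right) O \left(5 - 3\right) = 60 \left(-13\right) \left(- 2 \left(5 - 3\right)\right) = - 780 \left(- 2 \left(5 + \left(-3 + 0\right)\right)\right) = - 780 \left(- 2 \left(5 - 3\right)\right) = - 780 \left(\left(-2\right) 2\right) = \left(-780\right) \left(-4\right) = 3120$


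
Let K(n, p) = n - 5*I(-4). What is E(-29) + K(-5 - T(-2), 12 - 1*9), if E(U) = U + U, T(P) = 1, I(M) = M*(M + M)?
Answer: -224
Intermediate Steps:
I(M) = 2*M² (I(M) = M*(2*M) = 2*M²)
E(U) = 2*U
K(n, p) = -160 + n (K(n, p) = n - 10*(-4)² = n - 10*16 = n - 5*32 = n - 160 = -160 + n)
E(-29) + K(-5 - T(-2), 12 - 1*9) = 2*(-29) + (-160 + (-5 - 1*1)) = -58 + (-160 + (-5 - 1)) = -58 + (-160 - 6) = -58 - 166 = -224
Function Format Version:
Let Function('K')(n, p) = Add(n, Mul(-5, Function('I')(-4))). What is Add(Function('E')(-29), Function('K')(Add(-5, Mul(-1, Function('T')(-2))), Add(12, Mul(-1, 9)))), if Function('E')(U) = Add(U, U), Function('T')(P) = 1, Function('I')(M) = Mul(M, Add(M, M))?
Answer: -224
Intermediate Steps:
Function('I')(M) = Mul(2, Pow(M, 2)) (Function('I')(M) = Mul(M, Mul(2, M)) = Mul(2, Pow(M, 2)))
Function('E')(U) = Mul(2, U)
Function('K')(n, p) = Add(-160, n) (Function('K')(n, p) = Add(n, Mul(-5, Mul(2, Pow(-4, 2)))) = Add(n, Mul(-5, Mul(2, 16))) = Add(n, Mul(-5, 32)) = Add(n, -160) = Add(-160, n))
Add(Function('E')(-29), Function('K')(Add(-5, Mul(-1, Function('T')(-2))), Add(12, Mul(-1, 9)))) = Add(Mul(2, -29), Add(-160, Add(-5, Mul(-1, 1)))) = Add(-58, Add(-160, Add(-5, -1))) = Add(-58, Add(-160, -6)) = Add(-58, -166) = -224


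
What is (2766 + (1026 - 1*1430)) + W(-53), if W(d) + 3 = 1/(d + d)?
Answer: 250053/106 ≈ 2359.0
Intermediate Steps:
W(d) = -3 + 1/(2*d) (W(d) = -3 + 1/(d + d) = -3 + 1/(2*d))
(2766 + (1026 - 1*1430)) + W(-53) = (2766 + (1026 - 1*1430)) + (-3 + (½)/(-53)) = (2766 + (1026 - 1430)) + (-3 + (½)*(-1/53)) = (2766 - 404) + (-3 - 1/106) = 2362 - 319/106 = 250053/106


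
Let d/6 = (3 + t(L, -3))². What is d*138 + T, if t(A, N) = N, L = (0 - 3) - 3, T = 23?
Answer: 23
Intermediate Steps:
L = -6 (L = -3 - 3 = -6)
d = 0 (d = 6*(3 - 3)² = 6*0² = 6*0 = 0)
d*138 + T = 0*138 + 23 = 0 + 23 = 23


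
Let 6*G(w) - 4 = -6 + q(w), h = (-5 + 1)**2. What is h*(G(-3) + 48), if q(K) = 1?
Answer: 2296/3 ≈ 765.33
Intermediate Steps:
h = 16 (h = (-4)**2 = 16)
G(w) = -1/6 (G(w) = 2/3 + (-6 + 1)/6 = 2/3 + (1/6)*(-5) = 2/3 - 5/6 = -1/6)
h*(G(-3) + 48) = 16*(-1/6 + 48) = 16*(287/6) = 2296/3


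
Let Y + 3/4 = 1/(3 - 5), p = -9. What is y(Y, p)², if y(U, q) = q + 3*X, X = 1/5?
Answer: 1764/25 ≈ 70.560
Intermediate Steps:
Y = -5/4 (Y = -¾ + 1/(3 - 5) = -¾ + 1/(-2) = -¾ - ½ = -5/4 ≈ -1.2500)
X = ⅕ ≈ 0.20000
y(U, q) = ⅗ + q (y(U, q) = q + 3*(⅕) = q + ⅗ = ⅗ + q)
y(Y, p)² = (⅗ - 9)² = (-42/5)² = 1764/25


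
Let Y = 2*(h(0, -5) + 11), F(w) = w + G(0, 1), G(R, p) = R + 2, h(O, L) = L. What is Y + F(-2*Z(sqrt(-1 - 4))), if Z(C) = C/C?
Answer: 12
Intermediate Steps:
Z(C) = 1
G(R, p) = 2 + R
F(w) = 2 + w (F(w) = w + (2 + 0) = w + 2 = 2 + w)
Y = 12 (Y = 2*(-5 + 11) = 2*6 = 12)
Y + F(-2*Z(sqrt(-1 - 4))) = 12 + (2 - 2*1) = 12 + (2 - 2) = 12 + 0 = 12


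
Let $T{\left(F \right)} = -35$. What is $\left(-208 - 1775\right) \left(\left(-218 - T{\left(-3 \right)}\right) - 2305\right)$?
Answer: $4933704$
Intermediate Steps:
$\left(-208 - 1775\right) \left(\left(-218 - T{\left(-3 \right)}\right) - 2305\right) = \left(-208 - 1775\right) \left(\left(-218 - -35\right) - 2305\right) = \left(-208 - 1775\right) \left(\left(-218 + 35\right) - 2305\right) = - 1983 \left(-183 - 2305\right) = \left(-1983\right) \left(-2488\right) = 4933704$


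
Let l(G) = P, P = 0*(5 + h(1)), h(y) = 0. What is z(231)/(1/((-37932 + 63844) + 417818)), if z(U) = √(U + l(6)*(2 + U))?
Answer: 443730*√231 ≈ 6.7441e+6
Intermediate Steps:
P = 0 (P = 0*(5 + 0) = 0*5 = 0)
l(G) = 0
z(U) = √U (z(U) = √(U + 0*(2 + U)) = √(U + 0) = √U)
z(231)/(1/((-37932 + 63844) + 417818)) = √231/(1/((-37932 + 63844) + 417818)) = √231/(1/(25912 + 417818)) = √231/(1/443730) = √231*443730 = 443730*√231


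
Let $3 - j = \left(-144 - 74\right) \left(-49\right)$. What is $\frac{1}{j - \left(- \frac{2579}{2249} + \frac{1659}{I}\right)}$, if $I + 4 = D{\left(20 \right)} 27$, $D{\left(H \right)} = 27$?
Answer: $- \frac{1630525}{17414237791} \approx -9.3632 \cdot 10^{-5}$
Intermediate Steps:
$j = -10679$ ($j = 3 - \left(-144 - 74\right) \left(-49\right) = 3 - \left(-218\right) \left(-49\right) = 3 - 10682 = -10679$)
$I = 725$ ($I = -4 + 27 \cdot 27 = -4 + 729 = 725$)
$\frac{1}{j - \left(- \frac{2579}{2249} + \frac{1659}{I}\right)} = \frac{1}{-10679 - \left(- \frac{2579}{2249} + \frac{1659}{725}\right)} = \frac{1}{-10679 - \frac{1861316}{1630525}} = \frac{1}{- \frac{17414237791}{1630525}} = - \frac{1630525}{17414237791}$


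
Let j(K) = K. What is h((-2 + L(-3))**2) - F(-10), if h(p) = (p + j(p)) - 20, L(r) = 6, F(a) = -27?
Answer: 39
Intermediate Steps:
h(p) = -20 + 2*p (h(p) = (p + p) - 20 = 2*p - 20 = -20 + 2*p)
h((-2 + L(-3))**2) - F(-10) = (-20 + 2*(-2 + 6)**2) - 1*(-27) = (-20 + 2*4**2) + 27 = (-20 + 2*16) + 27 = (-20 + 32) + 27 = 12 + 27 = 39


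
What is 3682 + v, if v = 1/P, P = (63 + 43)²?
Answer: 41370953/11236 ≈ 3682.0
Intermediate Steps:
P = 11236 (P = 106² = 11236)
v = 1/11236 ≈ 8.9000e-5
3682 + v = 3682 + 1/11236 = 41370953/11236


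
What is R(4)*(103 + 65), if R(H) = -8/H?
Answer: -336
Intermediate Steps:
R(4)*(103 + 65) = (-8/4)*(103 + 65) = -8*¼*168 = -2*168 = -336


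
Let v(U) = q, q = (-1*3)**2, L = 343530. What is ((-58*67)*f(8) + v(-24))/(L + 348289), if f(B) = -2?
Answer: 7781/691819 ≈ 0.011247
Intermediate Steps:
q = 9 (q = (-3)**2 = 9)
v(U) = 9
((-58*67)*f(8) + v(-24))/(L + 348289) = (-58*67*(-2) + 9)/(343530 + 348289) = (-3886*(-2) + 9)/691819 = (7772 + 9)*(1/691819) = 7781*(1/691819) = 7781/691819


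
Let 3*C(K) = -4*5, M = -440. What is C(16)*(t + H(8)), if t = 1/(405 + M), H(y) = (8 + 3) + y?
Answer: -2656/21 ≈ -126.48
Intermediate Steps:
H(y) = 11 + y
t = -1/35 (t = 1/(405 - 440) = 1/(-35) = -1/35 ≈ -0.028571)
C(K) = -20/3 (C(K) = (-4*5)/3 = (1/3)*(-20) = -20/3)
C(16)*(t + H(8)) = -20*(-1/35 + (11 + 8))/3 = -20*(-1/35 + 19)/3 = -20/3*664/35 = -2656/21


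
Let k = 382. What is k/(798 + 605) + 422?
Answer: 592448/1403 ≈ 422.27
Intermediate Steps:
k/(798 + 605) + 422 = 382/(798 + 605) + 422 = 382/1403 + 422 = 592448/1403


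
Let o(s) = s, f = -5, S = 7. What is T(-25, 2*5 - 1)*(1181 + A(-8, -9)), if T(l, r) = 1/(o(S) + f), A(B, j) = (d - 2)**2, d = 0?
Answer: 1185/2 ≈ 592.50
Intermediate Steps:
A(B, j) = 4 (A(B, j) = (0 - 2)**2 = (-2)**2 = 4)
T(l, r) = 1/2 (T(l, r) = 1/(7 - 5) = 1/2)
T(-25, 2*5 - 1)*(1181 + A(-8, -9)) = (1181 + 4)/2 = (1/2)*1185 = 1185/2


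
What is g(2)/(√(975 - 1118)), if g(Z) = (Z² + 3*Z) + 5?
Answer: -15*I*√143/143 ≈ -1.2544*I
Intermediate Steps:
g(Z) = 5 + Z² + 3*Z
g(2)/(√(975 - 1118)) = (5 + 2² + 3*2)/(√(975 - 1118)) = (5 + 4 + 6)/(√(-143)) = 15/((I*√143)) = 15*(-I*√143/143) = -15*I*√143/143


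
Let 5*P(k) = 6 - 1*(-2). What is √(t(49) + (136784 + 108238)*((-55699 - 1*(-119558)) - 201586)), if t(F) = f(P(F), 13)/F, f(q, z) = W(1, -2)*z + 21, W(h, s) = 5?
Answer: 2*I*√413390276155/7 ≈ 1.837e+5*I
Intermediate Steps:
P(k) = 8/5 (P(k) = (6 - 1*(-2))/5 = (6 + 2)/5 = (⅕)*8 = 8/5)
f(q, z) = 21 + 5*z (f(q, z) = 5*z + 21 = 21 + 5*z)
t(F) = 86/F (t(F) = (21 + 5*13)/F = (21 + 65)/F = 86/F)
√(t(49) + (136784 + 108238)*((-55699 - 1*(-119558)) - 201586)) = √(86/49 + (136784 + 108238)*((-55699 - 1*(-119558)) - 201586)) = √(86*(1/49) + 245022*((-55699 + 119558) - 201586)) = √(86/49 + 245022*(63859 - 201586)) = √(86/49 + 245022*(-137727)) = √(86/49 - 33746144994) = √(-1653561104620/49) = 2*I*√413390276155/7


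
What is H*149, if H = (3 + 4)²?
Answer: 7301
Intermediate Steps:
H = 49 (H = 7² = 49)
H*149 = 49*149 = 7301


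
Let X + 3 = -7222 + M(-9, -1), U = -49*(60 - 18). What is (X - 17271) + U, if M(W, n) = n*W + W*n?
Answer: -26536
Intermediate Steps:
M(W, n) = 2*W*n (M(W, n) = W*n + W*n = 2*W*n)
U = -2058 (U = -49*42 = -2058)
X = -7207 (X = -3 + (-7222 + 2*(-9)*(-1)) = -3 + (-7222 + 18) = -3 - 7204 = -7207)
(X - 17271) + U = (-7207 - 17271) - 2058 = -24478 - 2058 = -26536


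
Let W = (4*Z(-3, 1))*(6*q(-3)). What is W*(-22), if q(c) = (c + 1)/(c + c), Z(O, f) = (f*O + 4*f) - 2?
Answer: 176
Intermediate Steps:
Z(O, f) = -2 + 4*f + O*f (Z(O, f) = (O*f + 4*f) - 2 = (4*f + O*f) - 2 = -2 + 4*f + O*f)
q(c) = (1 + c)/(2*c) (q(c) = (1 + c)/((2*c)) = (1 + c)*(1/(2*c)) = (1 + c)/(2*c))
W = -8 (W = (4*(-2 + 4*1 - 3*1))*(6*((½)*(1 - 3)/(-3))) = (4*(-2 + 4 - 3))*(6*((½)*(-⅓)*(-2))) = (4*(-1))*(6*(⅓)) = -4*2 = -8)
W*(-22) = -8*(-22) = 176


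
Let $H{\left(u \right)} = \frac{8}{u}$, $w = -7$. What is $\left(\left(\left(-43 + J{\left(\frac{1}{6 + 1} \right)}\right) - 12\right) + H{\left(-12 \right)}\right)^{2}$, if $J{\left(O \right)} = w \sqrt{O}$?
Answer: $\frac{27952}{9} + \frac{334 \sqrt{7}}{3} \approx 3400.3$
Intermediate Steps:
$J{\left(O \right)} = - 7 \sqrt{O}$
$\left(\left(\left(-43 + J{\left(\frac{1}{6 + 1} \right)}\right) - 12\right) + H{\left(-12 \right)}\right)^{2} = \left(\left(\left(-43 - 7 \sqrt{\frac{1}{6 + 1}}\right) - 12\right) + \frac{8}{-12}\right)^{2} = \left(\left(\left(-43 - 7 \sqrt{\frac{1}{7}}\right) - 12\right) + 8 \left(- \frac{1}{12}\right)\right)^{2} = \left(\left(\left(-43 - \frac{7}{\sqrt{7}}\right) - 12\right) - \frac{2}{3}\right)^{2} = \left(\left(\left(-43 - 7 \frac{\sqrt{7}}{7}\right) - 12\right) - \frac{2}{3}\right)^{2} = \left(\left(\left(-43 - \sqrt{7}\right) - 12\right) - \frac{2}{3}\right)^{2} = \left(\left(-55 - \sqrt{7}\right) - \frac{2}{3}\right)^{2} = \left(- \frac{167}{3} - \sqrt{7}\right)^{2}$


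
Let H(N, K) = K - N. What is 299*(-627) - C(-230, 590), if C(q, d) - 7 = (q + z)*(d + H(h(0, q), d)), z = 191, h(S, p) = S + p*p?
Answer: -2204560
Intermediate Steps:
h(S, p) = S + p**2
C(q, d) = 7 + (191 + q)*(-q**2 + 2*d) (C(q, d) = 7 + (q + 191)*(d + (d - (0 + q**2))) = 7 + (191 + q)*(d + (d - q**2)) = 7 + (191 + q)*(-q**2 + 2*d))
299*(-627) - C(-230, 590) = 299*(-627) - (7 - 1*(-230)**3 - 191*(-230)**2 + 382*590 + 2*590*(-230)) = -187473 - (7 - 1*(-12167000) - 191*52900 + 225380 - 271400) = -187473 - (7 + 12167000 - 10103900 + 225380 - 271400) = -187473 - 1*2017087 = -187473 - 2017087 = -2204560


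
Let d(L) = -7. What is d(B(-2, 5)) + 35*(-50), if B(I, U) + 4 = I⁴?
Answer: -1757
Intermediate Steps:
B(I, U) = -4 + I⁴
d(B(-2, 5)) + 35*(-50) = -7 + 35*(-50) = -7 - 1750 = -1757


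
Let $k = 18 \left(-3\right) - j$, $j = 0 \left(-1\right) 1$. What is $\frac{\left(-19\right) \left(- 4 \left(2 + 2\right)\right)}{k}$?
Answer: $- \frac{152}{27} \approx -5.6296$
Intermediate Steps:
$j = 0$ ($j = 0 \cdot 1 = 0$)
$k = -54$ ($k = 18 \left(-3\right) - 0 = -54 + 0 = -54$)
$\frac{\left(-19\right) \left(- 4 \left(2 + 2\right)\right)}{k} = \frac{\left(-19\right) \left(- 4 \left(2 + 2\right)\right)}{-54} = - 19 \left(\left(-4\right) 4\right) \left(- \frac{1}{54}\right) = \left(-19\right) \left(-16\right) \left(- \frac{1}{54}\right) = 304 \left(- \frac{1}{54}\right) = - \frac{152}{27}$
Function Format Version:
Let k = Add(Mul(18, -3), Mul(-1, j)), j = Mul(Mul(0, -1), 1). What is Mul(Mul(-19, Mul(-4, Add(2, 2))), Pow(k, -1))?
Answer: Rational(-152, 27) ≈ -5.6296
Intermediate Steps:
j = 0 (j = Mul(0, 1) = 0)
k = -54 (k = Add(Mul(18, -3), Mul(-1, 0)) = Add(-54, 0) = -54)
Mul(Mul(-19, Mul(-4, Add(2, 2))), Pow(k, -1)) = Mul(Mul(-19, Mul(-4, Add(2, 2))), Pow(-54, -1)) = Mul(Mul(-19, Mul(-4, 4)), Rational(-1, 54)) = Mul(Mul(-19, -16), Rational(-1, 54)) = Mul(304, Rational(-1, 54)) = Rational(-152, 27)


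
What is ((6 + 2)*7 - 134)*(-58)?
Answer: 4524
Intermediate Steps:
((6 + 2)*7 - 134)*(-58) = (8*7 - 134)*(-58) = (56 - 134)*(-58) = -78*(-58) = 4524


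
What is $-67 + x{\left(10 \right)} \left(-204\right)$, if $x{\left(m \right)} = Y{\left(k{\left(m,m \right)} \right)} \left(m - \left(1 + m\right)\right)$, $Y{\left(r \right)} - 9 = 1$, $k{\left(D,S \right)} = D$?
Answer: $1973$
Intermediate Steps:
$Y{\left(r \right)} = 10$ ($Y{\left(r \right)} = 9 + 1 = 10$)
$x{\left(m \right)} = -10$ ($x{\left(m \right)} = 10 \left(m - \left(1 + m\right)\right) = 10 \left(-1\right) = -10$)
$-67 + x{\left(10 \right)} \left(-204\right) = -67 - -2040 = -67 + 2040 = 1973$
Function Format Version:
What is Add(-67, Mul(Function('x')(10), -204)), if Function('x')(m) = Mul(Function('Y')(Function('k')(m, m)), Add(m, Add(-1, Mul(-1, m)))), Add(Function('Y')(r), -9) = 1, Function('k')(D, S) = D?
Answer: 1973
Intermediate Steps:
Function('Y')(r) = 10 (Function('Y')(r) = Add(9, 1) = 10)
Function('x')(m) = -10 (Function('x')(m) = Mul(10, Add(m, Add(-1, Mul(-1, m)))) = Mul(10, -1) = -10)
Add(-67, Mul(Function('x')(10), -204)) = Add(-67, Mul(-10, -204)) = Add(-67, 2040) = 1973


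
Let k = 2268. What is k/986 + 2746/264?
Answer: 826577/65076 ≈ 12.702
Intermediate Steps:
k/986 + 2746/264 = 2268/986 + 2746/264 = 2268*(1/986) + 2746*(1/264) = 1134/493 + 1373/132 = 826577/65076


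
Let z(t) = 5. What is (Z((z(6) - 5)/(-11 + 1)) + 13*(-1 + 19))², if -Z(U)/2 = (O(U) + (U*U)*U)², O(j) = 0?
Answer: 54756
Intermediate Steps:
Z(U) = -2*U⁶ (Z(U) = -2*(0 + (U*U)*U)² = -2*(0 + U²*U)² = -2*(0 + U³)² = -2*U⁶)
(Z((z(6) - 5)/(-11 + 1)) + 13*(-1 + 19))² = (-2*(5 - 5)⁶/(-11 + 1)⁶ + 13*(-1 + 19))² = (-2*(0/(-10))⁶ + 13*18)² = (-2*(0*(-⅒))⁶ + 234)² = (-2*0⁶ + 234)² = (-2*0 + 234)² = (0 + 234)² = 234² = 54756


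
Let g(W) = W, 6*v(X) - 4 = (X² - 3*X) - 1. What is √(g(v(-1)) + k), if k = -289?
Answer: I*√10362/6 ≈ 16.966*I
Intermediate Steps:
v(X) = ½ - X/2 + X²/6 (v(X) = ⅔ + ((X² - 3*X) - 1)/6 = ⅔ + (-1 + X² - 3*X)/6 = ⅔ + (-⅙ - X/2 + X²/6) = ½ - X/2 + X²/6)
√(g(v(-1)) + k) = √((½ - ½*(-1) + (⅙)*(-1)²) - 289) = √((½ + ½ + (⅙)*1) - 289) = √((½ + ½ + ⅙) - 289) = √(7/6 - 289) = √(-1727/6) = I*√10362/6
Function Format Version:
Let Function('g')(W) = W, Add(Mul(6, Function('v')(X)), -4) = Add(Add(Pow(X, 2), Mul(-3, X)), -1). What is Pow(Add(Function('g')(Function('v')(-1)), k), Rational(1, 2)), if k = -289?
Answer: Mul(Rational(1, 6), I, Pow(10362, Rational(1, 2))) ≈ Mul(16.966, I)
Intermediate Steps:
Function('v')(X) = Add(Rational(1, 2), Mul(Rational(-1, 2), X), Mul(Rational(1, 6), Pow(X, 2))) (Function('v')(X) = Add(Rational(2, 3), Mul(Rational(1, 6), Add(Add(Pow(X, 2), Mul(-3, X)), -1))) = Add(Rational(2, 3), Mul(Rational(1, 6), Add(-1, Pow(X, 2), Mul(-3, X)))) = Add(Rational(2, 3), Add(Rational(-1, 6), Mul(Rational(-1, 2), X), Mul(Rational(1, 6), Pow(X, 2)))) = Add(Rational(1, 2), Mul(Rational(-1, 2), X), Mul(Rational(1, 6), Pow(X, 2))))
Pow(Add(Function('g')(Function('v')(-1)), k), Rational(1, 2)) = Pow(Add(Add(Rational(1, 2), Mul(Rational(-1, 2), -1), Mul(Rational(1, 6), Pow(-1, 2))), -289), Rational(1, 2)) = Pow(Add(Add(Rational(1, 2), Rational(1, 2), Mul(Rational(1, 6), 1)), -289), Rational(1, 2)) = Pow(Add(Add(Rational(1, 2), Rational(1, 2), Rational(1, 6)), -289), Rational(1, 2)) = Pow(Add(Rational(7, 6), -289), Rational(1, 2)) = Pow(Rational(-1727, 6), Rational(1, 2)) = Mul(Rational(1, 6), I, Pow(10362, Rational(1, 2)))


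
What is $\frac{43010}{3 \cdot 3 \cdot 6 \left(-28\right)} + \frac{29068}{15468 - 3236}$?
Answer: $- \frac{30134219}{1155924} \approx -26.069$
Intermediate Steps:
$\frac{43010}{3 \cdot 3 \cdot 6 \left(-28\right)} + \frac{29068}{15468 - 3236} = \frac{43010}{3 \cdot 18 \left(-28\right)} + \frac{29068}{12232} = \frac{43010}{54 \left(-28\right)} + 29068 \cdot \frac{1}{12232} = \frac{43010}{-1512} + \frac{7267}{3058} = 43010 \left(- \frac{1}{1512}\right) + \frac{7267}{3058} = - \frac{21505}{756} + \frac{7267}{3058} = - \frac{30134219}{1155924}$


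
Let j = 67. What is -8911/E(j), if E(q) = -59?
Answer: 8911/59 ≈ 151.03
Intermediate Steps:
-8911/E(j) = -8911/(-59) = -8911*(-1/59) = 8911/59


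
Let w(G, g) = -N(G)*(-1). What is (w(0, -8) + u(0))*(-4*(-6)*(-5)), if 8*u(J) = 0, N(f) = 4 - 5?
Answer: 120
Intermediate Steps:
N(f) = -1
w(G, g) = -1 (w(G, g) = -1*(-1)*(-1) = 1*(-1) = -1)
u(J) = 0 (u(J) = (⅛)*0 = 0)
(w(0, -8) + u(0))*(-4*(-6)*(-5)) = (-1 + 0)*(-4*(-6)*(-5)) = -24*(-5) = -1*(-120) = 120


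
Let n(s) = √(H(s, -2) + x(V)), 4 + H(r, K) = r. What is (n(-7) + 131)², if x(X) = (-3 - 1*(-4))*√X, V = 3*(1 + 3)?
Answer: (131 + I*√(11 - 2*√3))² ≈ 17153.0 + 719.23*I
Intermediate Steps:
H(r, K) = -4 + r
V = 12 (V = 3*4 = 12)
x(X) = √X (x(X) = (-3 + 4)*√X = 1*√X = √X)
n(s) = √(-4 + s + 2*√3) (n(s) = √((-4 + s) + √12) = √((-4 + s) + 2*√3) = √(-4 + s + 2*√3))
(n(-7) + 131)² = (√(-4 - 7 + 2*√3) + 131)² = (√(-11 + 2*√3) + 131)² = (131 + √(-11 + 2*√3))²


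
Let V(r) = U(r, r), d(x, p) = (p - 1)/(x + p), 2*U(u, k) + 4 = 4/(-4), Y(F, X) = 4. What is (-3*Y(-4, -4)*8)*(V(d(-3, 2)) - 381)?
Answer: 36816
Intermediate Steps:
U(u, k) = -5/2 (U(u, k) = -2 + (4/(-4))/2 = -2 + (4*(-¼))/2 = -2 + (½)*(-1) = -2 - ½ = -5/2)
d(x, p) = (-1 + p)/(p + x)
V(r) = -5/2
(-3*Y(-4, -4)*8)*(V(d(-3, 2)) - 381) = (-3*4*8)*(-5/2 - 381) = -12*8*(-767/2) = -96*(-767/2) = 36816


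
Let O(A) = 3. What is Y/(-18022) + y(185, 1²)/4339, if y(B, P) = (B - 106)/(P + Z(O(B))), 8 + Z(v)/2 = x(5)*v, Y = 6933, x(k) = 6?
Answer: -630304289/1642146618 ≈ -0.38383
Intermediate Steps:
Z(v) = -16 + 12*v (Z(v) = -16 + 2*(6*v) = -16 + 12*v)
y(B, P) = (-106 + B)/(20 + P) (y(B, P) = (B - 106)/(P + (-16 + 12*3)) = (-106 + B)/(P + (-16 + 36)) = (-106 + B)/(P + 20) = (-106 + B)/(20 + P))
Y/(-18022) + y(185, 1²)/4339 = 6933/(-18022) + ((-106 + 185)/(20 + 1²))/4339 = 6933*(-1/18022) + (79/(20 + 1))*(1/4339) = -6933/18022 + (79/21)*(1/4339) = -6933/18022 + 79/91119 = -630304289/1642146618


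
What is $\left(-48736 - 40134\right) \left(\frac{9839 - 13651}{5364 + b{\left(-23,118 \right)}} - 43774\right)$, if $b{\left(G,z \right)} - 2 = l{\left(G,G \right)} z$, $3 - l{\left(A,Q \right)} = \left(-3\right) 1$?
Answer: $\frac{11814692755280}{3037} \approx 3.8902 \cdot 10^{9}$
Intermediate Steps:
$l{\left(A,Q \right)} = 6$ ($l{\left(A,Q \right)} = 3 - \left(-3\right) 1 = 3 - -3 = 3 + 3 = 6$)
$b{\left(G,z \right)} = 2 + 6 z$
$\left(-48736 - 40134\right) \left(\frac{9839 - 13651}{5364 + b{\left(-23,118 \right)}} - 43774\right) = \left(-48736 - 40134\right) \left(\frac{9839 - 13651}{5364 + \left(2 + 6 \cdot 118\right)} - 43774\right) = - 88870 \left(- \frac{3812}{5364 + \left(2 + 708\right)} - 43774\right) = - 88870 \left(- \frac{3812}{5364 + 710} - 43774\right) = - 88870 \left(- \frac{3812}{6074} - 43774\right) = - 88870 \left(\left(-3812\right) \frac{1}{6074} - 43774\right) = - 88870 \left(- \frac{1906}{3037} - 43774\right) = \left(-88870\right) \left(- \frac{132943544}{3037}\right) = \frac{11814692755280}{3037}$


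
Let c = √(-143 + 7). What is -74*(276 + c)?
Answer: -20424 - 148*I*√34 ≈ -20424.0 - 862.98*I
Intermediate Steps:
c = 2*I*√34 (c = √(-136) = 2*I*√34 ≈ 11.662*I)
-74*(276 + c) = -74*(276 + 2*I*√34) = -20424 - 148*I*√34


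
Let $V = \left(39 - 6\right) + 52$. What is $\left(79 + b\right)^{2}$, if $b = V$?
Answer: $26896$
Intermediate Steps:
$V = 85$ ($V = 33 + 52 = 85$)
$b = 85$
$\left(79 + b\right)^{2} = \left(79 + 85\right)^{2} = 164^{2} = 26896$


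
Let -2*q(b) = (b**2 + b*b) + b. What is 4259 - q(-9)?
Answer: 8671/2 ≈ 4335.5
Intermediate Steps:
q(b) = -b**2 - b/2 (q(b) = -((b**2 + b*b) + b)/2 = -((b**2 + b**2) + b)/2 = -(2*b**2 + b)/2 = -(b + 2*b**2)/2 = -b**2 - b/2)
4259 - q(-9) = 4259 - (-1)*(-9)*(1/2 - 9) = 4259 - (-1)*(-9)*(-17)/2 = 4259 - 1*(-153/2) = 4259 + 153/2 = 8671/2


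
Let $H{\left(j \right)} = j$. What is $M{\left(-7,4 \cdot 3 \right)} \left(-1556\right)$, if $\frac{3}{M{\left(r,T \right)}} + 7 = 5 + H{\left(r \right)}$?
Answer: $\frac{1556}{3} \approx 518.67$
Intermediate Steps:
$M{\left(r,T \right)} = \frac{3}{-2 + r}$ ($M{\left(r,T \right)} = \frac{3}{-7 + \left(5 + r\right)} = \frac{3}{-2 + r}$)
$M{\left(-7,4 \cdot 3 \right)} \left(-1556\right) = \frac{3}{-2 - 7} \left(-1556\right) = \frac{3}{-9} \left(-1556\right) = 3 \left(- \frac{1}{9}\right) \left(-1556\right) = \left(- \frac{1}{3}\right) \left(-1556\right) = \frac{1556}{3}$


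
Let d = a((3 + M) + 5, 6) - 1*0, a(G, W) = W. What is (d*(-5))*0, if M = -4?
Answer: 0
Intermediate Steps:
d = 6 (d = 6 - 1*0 = 6 + 0 = 6)
(d*(-5))*0 = (6*(-5))*0 = -30*0 = 0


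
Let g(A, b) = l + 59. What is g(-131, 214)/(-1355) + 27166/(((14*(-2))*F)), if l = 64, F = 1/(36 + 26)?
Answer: -570554776/9485 ≈ -60153.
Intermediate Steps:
F = 1/62 ≈ 0.016129
g(A, b) = 123 (g(A, b) = 64 + 59 = 123)
g(-131, 214)/(-1355) + 27166/(((14*(-2))*F)) = 123/(-1355) + 27166/(((14*(-2))*(1/62))) = 123*(-1/1355) + 27166/((-28*1/62)) = -123/1355 + 27166/(-14/31) = -123/1355 + 27166*(-31/14) = -123/1355 - 421073/7 = -570554776/9485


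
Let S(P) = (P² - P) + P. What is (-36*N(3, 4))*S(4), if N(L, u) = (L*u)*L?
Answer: -20736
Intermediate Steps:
S(P) = P²
N(L, u) = u*L²
(-36*N(3, 4))*S(4) = -144*3²*4² = -144*9*16 = -36*36*16 = -1296*16 = -20736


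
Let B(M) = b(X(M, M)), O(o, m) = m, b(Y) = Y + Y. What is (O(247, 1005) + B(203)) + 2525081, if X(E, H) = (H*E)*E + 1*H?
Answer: 19257346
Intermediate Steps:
X(E, H) = H + H*E² (X(E, H) = (E*H)*E + H = H*E² + H = H + H*E²)
b(Y) = 2*Y
B(M) = 2*M*(1 + M²) (B(M) = 2*(M*(1 + M²)) = 2*M*(1 + M²))
(O(247, 1005) + B(203)) + 2525081 = (1005 + 2*203*(1 + 203²)) + 2525081 = (1005 + 2*203*(1 + 41209)) + 2525081 = (1005 + 2*203*41210) + 2525081 = (1005 + 16731260) + 2525081 = 16732265 + 2525081 = 19257346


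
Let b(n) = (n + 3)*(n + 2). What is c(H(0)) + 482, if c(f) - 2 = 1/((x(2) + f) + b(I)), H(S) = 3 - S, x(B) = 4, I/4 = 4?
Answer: 168917/349 ≈ 484.00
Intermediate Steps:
I = 16 (I = 4*4 = 16)
b(n) = (2 + n)*(3 + n) (b(n) = (3 + n)*(2 + n) = (2 + n)*(3 + n))
c(f) = 2 + 1/(346 + f) (c(f) = 2 + 1/((4 + f) + (6 + 16**2 + 5*16)) = 2 + 1/((4 + f) + (6 + 256 + 80)) = 2 + 1/((4 + f) + 342) = 2 + 1/(346 + f))
c(H(0)) + 482 = (693 + 2*(3 - 1*0))/(346 + (3 - 1*0)) + 482 = (693 + 2*(3 + 0))/(346 + (3 + 0)) + 482 = (693 + 2*3)/(346 + 3) + 482 = (693 + 6)/349 + 482 = (1/349)*699 + 482 = 699/349 + 482 = 168917/349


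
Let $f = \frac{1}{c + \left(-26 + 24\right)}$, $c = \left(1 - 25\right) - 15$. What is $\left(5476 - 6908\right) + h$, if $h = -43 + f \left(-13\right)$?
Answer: $- \frac{60462}{41} \approx -1474.7$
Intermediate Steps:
$c = -39$ ($c = -24 - 15 = -39$)
$f = - \frac{1}{41}$ ($f = \frac{1}{-39 + \left(-26 + 24\right)} = \frac{1}{-39 - 2} = \frac{1}{-41} = - \frac{1}{41} \approx -0.02439$)
$h = - \frac{1750}{41}$ ($h = -43 - - \frac{13}{41} = -43 + \frac{13}{41} = - \frac{1750}{41} \approx -42.683$)
$\left(5476 - 6908\right) + h = \left(5476 - 6908\right) - \frac{1750}{41} = -1432 - \frac{1750}{41} = - \frac{60462}{41}$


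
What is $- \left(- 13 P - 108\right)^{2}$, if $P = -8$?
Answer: $-16$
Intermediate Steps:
$- \left(- 13 P - 108\right)^{2} = - \left(\left(-13\right) \left(-8\right) - 108\right)^{2} = - \left(104 - 108\right)^{2} = - \left(-4\right)^{2} = \left(-1\right) 16 = -16$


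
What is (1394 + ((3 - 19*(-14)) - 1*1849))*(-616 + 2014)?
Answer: -260028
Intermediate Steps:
(1394 + ((3 - 19*(-14)) - 1*1849))*(-616 + 2014) = (1394 + ((3 + 266) - 1849))*1398 = (1394 + (269 - 1849))*1398 = (1394 - 1580)*1398 = -186*1398 = -260028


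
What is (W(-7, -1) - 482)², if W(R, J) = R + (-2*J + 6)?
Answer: 231361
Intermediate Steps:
W(R, J) = 6 + R - 2*J (W(R, J) = R + (6 - 2*J) = 6 + R - 2*J)
(W(-7, -1) - 482)² = ((6 - 7 - 2*(-1)) - 482)² = ((6 - 7 + 2) - 482)² = (1 - 482)² = (-481)² = 231361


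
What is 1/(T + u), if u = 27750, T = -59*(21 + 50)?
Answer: 1/23561 ≈ 4.2443e-5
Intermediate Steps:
T = -4189 (T = -59*71 = -4189)
1/(T + u) = 1/(-4189 + 27750) = 1/23561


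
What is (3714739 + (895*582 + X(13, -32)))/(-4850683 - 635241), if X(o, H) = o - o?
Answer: -4235629/5485924 ≈ -0.77209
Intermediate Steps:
X(o, H) = 0
(3714739 + (895*582 + X(13, -32)))/(-4850683 - 635241) = (3714739 + (895*582 + 0))/(-4850683 - 635241) = (3714739 + (520890 + 0))/(-5485924) = (3714739 + 520890)*(-1/5485924) = 4235629*(-1/5485924) = -4235629/5485924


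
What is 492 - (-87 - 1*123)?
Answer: 702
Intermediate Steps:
492 - (-87 - 1*123) = 492 - (-87 - 123) = 492 - 1*(-210) = 492 + 210 = 702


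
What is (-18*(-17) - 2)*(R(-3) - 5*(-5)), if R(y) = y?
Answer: 6688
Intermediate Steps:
(-18*(-17) - 2)*(R(-3) - 5*(-5)) = (-18*(-17) - 2)*(-3 - 5*(-5)) = (306 - 2)*(-3 + 25) = 304*22 = 6688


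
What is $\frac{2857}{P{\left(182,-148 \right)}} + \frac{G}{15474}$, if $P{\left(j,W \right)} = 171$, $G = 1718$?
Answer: $\frac{7417166}{441009} \approx 16.819$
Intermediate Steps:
$\frac{2857}{P{\left(182,-148 \right)}} + \frac{G}{15474} = \frac{2857}{171} + \frac{1718}{15474} = 2857 \cdot \frac{1}{171} + 1718 \cdot \frac{1}{15474} = \frac{2857}{171} + \frac{859}{7737} = \frac{7417166}{441009}$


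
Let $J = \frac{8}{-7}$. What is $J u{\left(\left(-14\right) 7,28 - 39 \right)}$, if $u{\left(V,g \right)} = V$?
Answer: $112$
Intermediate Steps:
$J = - \frac{8}{7}$ ($J = 8 \left(- \frac{1}{7}\right) = - \frac{8}{7} \approx -1.1429$)
$J u{\left(\left(-14\right) 7,28 - 39 \right)} = - \frac{8 \left(\left(-14\right) 7\right)}{7} = \left(- \frac{8}{7}\right) \left(-98\right) = 112$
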